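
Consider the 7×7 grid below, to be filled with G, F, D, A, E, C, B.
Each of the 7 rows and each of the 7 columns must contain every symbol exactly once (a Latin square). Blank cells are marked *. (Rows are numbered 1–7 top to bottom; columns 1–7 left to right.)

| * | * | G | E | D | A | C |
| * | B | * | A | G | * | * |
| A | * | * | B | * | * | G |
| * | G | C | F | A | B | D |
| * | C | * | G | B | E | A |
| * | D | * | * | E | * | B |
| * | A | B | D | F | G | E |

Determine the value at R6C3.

Row 1, column 2: row 1 has {G, D, A, E, C} and column 2 has {G, D, A, C, B}, leaving only F.
Row 1, column 1: row 1 has {G, F, D, A, E, C} and column 1 has {A}, leaving only B.
Row 2, column 7: row 2 has {G, A, B} and column 7 has {G, D, A, E, C, B}, leaving only F.
Row 3, column 2: row 3 has {G, A, B} and column 2 has {G, F, D, A, C, B}, leaving only E.
Row 3, column 5: row 3 has {G, A, E, B} and column 5 has {G, F, D, A, E, B}, leaving only C.
Row 4, column 1: row 4 has {G, F, D, A, C, B} and column 1 has {A, B}, leaving only E.
Row 6, column 4: row 6 has {D, E, B} and column 4 has {G, F, D, A, E, B}, leaving only C.
Row 6, column 6: row 6 has {D, E, C, B} and column 6 has {G, A, E, B}, leaving only F.
Row 6 already has {F, D, E, C, B} and column 3 already has {G, C, B}, so row 6, column 3 must be A.

A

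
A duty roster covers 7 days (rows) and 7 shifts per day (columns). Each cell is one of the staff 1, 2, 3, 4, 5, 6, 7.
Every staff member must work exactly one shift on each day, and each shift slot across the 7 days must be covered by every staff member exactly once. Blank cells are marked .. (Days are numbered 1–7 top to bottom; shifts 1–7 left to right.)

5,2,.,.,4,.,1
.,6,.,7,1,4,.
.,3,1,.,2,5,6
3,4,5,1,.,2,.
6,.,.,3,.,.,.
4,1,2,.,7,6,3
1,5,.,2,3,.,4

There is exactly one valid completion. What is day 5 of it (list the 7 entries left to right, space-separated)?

Day 5, shift 2: day 5 has {3, 6} and shift 2 has {1, 2, 3, 4, 5, 6}, leaving only 7.
Day 5, shift 3: day 5 has {3, 6, 7} and shift 3 has {1, 2, 5}, leaving only 4.
Day 5, shift 5: day 5 has {3, 4, 6, 7} and shift 5 has {1, 2, 3, 4, 7}, leaving only 5.
Day 5, shift 6: day 5 has {3, 4, 5, 6, 7} and shift 6 has {2, 4, 5, 6}, leaving only 1.
Day 5, shift 7: day 5 has {1, 3, 4, 5, 6, 7} and shift 7 has {1, 3, 4, 6}, leaving only 2.
So day 5 reads: 6 7 4 3 5 1 2.

6 7 4 3 5 1 2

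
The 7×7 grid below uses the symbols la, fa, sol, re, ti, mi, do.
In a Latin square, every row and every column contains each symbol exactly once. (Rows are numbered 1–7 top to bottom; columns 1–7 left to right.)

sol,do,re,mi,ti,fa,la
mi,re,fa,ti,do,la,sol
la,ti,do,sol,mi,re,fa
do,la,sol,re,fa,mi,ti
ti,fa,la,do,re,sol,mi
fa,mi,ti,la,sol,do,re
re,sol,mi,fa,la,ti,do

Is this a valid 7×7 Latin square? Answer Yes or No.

Each row is a permutation of the 7 symbols, and so is each column.

Yes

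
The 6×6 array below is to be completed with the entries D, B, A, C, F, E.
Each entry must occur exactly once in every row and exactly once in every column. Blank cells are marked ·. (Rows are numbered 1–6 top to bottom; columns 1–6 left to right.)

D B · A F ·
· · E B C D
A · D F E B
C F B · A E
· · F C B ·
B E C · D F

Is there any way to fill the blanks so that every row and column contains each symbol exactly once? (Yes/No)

No

Row 1, column 3: row 1 together with column 3 already contain {D, B, A, C, F, E} — every symbol — so nothing can go there. The grid has no valid completion.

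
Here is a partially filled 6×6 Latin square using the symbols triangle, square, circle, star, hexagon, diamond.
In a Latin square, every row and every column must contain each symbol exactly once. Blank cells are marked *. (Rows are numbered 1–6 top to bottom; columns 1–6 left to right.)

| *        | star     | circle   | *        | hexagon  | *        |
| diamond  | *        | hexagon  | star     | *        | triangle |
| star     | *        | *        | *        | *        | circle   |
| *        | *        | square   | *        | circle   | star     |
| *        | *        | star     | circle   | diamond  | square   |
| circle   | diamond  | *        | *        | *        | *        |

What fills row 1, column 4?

Row 1, column 6: row 1 has {circle, star, hexagon} and column 6 has {triangle, square, circle, star}, leaving only diamond.
Row 2, column 5: row 2 has {triangle, star, hexagon, diamond} and column 5 has {circle, hexagon, diamond}, leaving only square.
Row 2, column 2: row 2 has {triangle, square, star, hexagon, diamond} and column 2 has {star, diamond}, leaving only circle.
Row 3, column 5: row 3 has {circle, star} and column 5 has {square, circle, hexagon, diamond}, leaving only triangle.
Row 3, column 3: row 3 has {triangle, circle, star} and column 3 has {square, circle, star, hexagon}, leaving only diamond.
Row 6, column 3: row 6 has {circle, diamond} and column 3 has {square, circle, star, hexagon, diamond}, leaving only triangle.
Row 6, column 5: row 6 has {triangle, circle, diamond} and column 5 has {triangle, square, circle, hexagon, diamond}, leaving only star.
Row 6, column 6: row 6 has {triangle, circle, star, diamond} and column 6 has {triangle, square, circle, star, diamond}, leaving only hexagon.
Row 6, column 4: row 6 has {triangle, circle, star, hexagon, diamond} and column 4 has {circle, star}, leaving only square.
Row 1 already has {circle, star, hexagon, diamond} and column 4 already has {square, circle, star}, so row 1, column 4 must be triangle.

triangle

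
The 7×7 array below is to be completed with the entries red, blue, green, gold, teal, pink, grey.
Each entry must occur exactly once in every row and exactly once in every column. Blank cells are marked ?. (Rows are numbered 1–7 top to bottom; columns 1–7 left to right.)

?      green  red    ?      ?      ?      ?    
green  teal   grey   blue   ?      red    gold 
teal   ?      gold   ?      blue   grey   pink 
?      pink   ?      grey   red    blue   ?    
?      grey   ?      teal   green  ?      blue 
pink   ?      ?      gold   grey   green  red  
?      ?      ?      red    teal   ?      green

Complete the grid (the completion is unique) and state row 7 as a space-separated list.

grey gold blue red teal pink green

Row 1, column 4: row 1 has {red, green} and column 4 has {red, blue, gold, teal, grey}, leaving only pink.
Row 1, column 5: row 1 has {red, green, pink} and column 5 has {red, blue, green, teal, grey}, leaving only gold.
Row 1, column 6: row 1 has {red, green, gold, pink} and column 6 has {red, blue, green, grey}, leaving only teal.
Row 1, column 7: row 1 has {red, green, gold, teal, pink} and column 7 has {red, blue, green, gold, pink}, leaving only grey.
Row 1, column 1: row 1 has {red, green, gold, teal, pink, grey} and column 1 has {green, teal, pink}, leaving only blue.
Row 2, column 5: row 2 has {red, blue, green, gold, teal, grey} and column 5 has {red, blue, green, gold, teal, grey}, leaving only pink.
Row 3, column 2: row 3 has {blue, gold, teal, pink, grey} and column 2 has {green, teal, pink, grey}, leaving only red.
Row 3, column 4: row 3 has {red, blue, gold, teal, pink, grey} and column 4 has {red, blue, gold, teal, pink, grey}, leaving only green.
Row 4, column 1: row 4 has {red, blue, pink, grey} and column 1 has {blue, green, teal, pink}, leaving only gold.
Row 7, column 1: row 7 has {red, green, teal} and column 1 has {blue, green, gold, teal, pink}, leaving only grey.
Row 4, column 7: row 4 has {red, blue, gold, pink, grey} and column 7 has {red, blue, green, gold, pink, grey}, leaving only teal.
Row 4, column 3: row 4 has {red, blue, gold, teal, pink, grey} and column 3 has {red, gold, grey}, leaving only green.
Row 5, column 1: row 5 has {blue, green, teal, grey} and column 1 has {blue, green, gold, teal, pink, grey}, leaving only red.
Row 5, column 3: row 5 has {red, blue, green, teal, grey} and column 3 has {red, green, gold, grey}, leaving only pink.
Row 7, column 3: row 7 has {red, green, teal, grey} and column 3 has {red, green, gold, pink, grey}, leaving only blue.
Row 7, column 2: row 7 has {red, blue, green, teal, grey} and column 2 has {red, green, teal, pink, grey}, leaving only gold.
Row 7, column 6: row 7 has {red, blue, green, gold, teal, grey} and column 6 has {red, blue, green, teal, grey}, leaving only pink.
So row 7 reads: grey gold blue red teal pink green.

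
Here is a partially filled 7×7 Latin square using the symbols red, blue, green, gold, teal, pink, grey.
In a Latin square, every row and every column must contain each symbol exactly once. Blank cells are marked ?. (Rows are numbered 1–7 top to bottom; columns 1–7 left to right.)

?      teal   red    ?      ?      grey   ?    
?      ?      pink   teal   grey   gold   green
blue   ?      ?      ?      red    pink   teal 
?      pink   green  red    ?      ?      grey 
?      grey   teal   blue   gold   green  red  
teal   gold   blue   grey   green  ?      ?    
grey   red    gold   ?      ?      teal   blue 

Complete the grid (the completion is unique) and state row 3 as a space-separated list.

blue green grey gold red pink teal

Row 3, column 2: row 3 has {red, blue, teal, pink} and column 2 has {red, gold, teal, pink, grey}, leaving only green.
Row 3, column 3: row 3 has {red, blue, green, teal, pink} and column 3 has {red, blue, green, gold, teal, pink}, leaving only grey.
Row 3, column 4: row 3 has {red, blue, green, teal, pink, grey} and column 4 has {red, blue, teal, grey}, leaving only gold.
So row 3 reads: blue green grey gold red pink teal.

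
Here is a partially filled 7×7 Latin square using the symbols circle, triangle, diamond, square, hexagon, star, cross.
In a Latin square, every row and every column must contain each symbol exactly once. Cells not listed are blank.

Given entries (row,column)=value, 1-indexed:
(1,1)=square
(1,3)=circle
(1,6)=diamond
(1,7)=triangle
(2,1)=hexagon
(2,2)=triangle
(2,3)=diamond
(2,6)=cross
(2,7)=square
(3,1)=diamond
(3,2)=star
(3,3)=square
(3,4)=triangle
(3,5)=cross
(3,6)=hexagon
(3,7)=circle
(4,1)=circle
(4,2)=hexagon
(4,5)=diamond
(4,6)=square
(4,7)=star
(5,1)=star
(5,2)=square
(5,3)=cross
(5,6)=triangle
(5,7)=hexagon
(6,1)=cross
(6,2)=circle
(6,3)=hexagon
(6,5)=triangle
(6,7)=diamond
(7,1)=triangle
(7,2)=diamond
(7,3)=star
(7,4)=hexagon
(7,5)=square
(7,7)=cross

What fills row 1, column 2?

cross

Row 1 already has {circle, triangle, diamond, square} and column 2 already has {circle, triangle, diamond, square, hexagon, star}, so row 1, column 2 must be cross.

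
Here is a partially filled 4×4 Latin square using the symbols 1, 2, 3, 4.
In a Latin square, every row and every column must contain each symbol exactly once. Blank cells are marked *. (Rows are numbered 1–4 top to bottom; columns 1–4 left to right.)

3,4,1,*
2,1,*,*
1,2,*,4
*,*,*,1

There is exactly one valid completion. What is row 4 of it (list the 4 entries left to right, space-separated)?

4 3 2 1

Row 4, column 1: row 4 has {1} and column 1 has {1, 2, 3}, leaving only 4.
Row 4, column 2: row 4 has {1, 4} and column 2 has {1, 2, 4}, leaving only 3.
Row 4, column 3: row 4 has {1, 3, 4} and column 3 has {1}, leaving only 2.
So row 4 reads: 4 3 2 1.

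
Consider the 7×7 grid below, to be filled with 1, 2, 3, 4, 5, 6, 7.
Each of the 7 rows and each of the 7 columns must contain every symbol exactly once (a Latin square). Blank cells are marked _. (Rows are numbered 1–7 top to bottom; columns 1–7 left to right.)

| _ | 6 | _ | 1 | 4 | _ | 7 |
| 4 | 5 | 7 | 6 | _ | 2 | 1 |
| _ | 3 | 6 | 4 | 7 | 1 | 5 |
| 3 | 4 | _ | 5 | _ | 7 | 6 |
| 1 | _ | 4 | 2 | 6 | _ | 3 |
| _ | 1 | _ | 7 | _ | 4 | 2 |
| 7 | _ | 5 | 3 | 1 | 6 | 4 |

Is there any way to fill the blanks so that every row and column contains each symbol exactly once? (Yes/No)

Yes

No row or column among the givens repeats a symbol, and propagating forced cells runs into no contradiction.
One valid completion exists (for instance, 5 6 2 1 4 3 7 / 4 5 7 6 3 2 1 / 2 3 6 4 7 1 5 / 3 4 1 5 2 7 6 / 1 7 4 2 6 5 3 / 6 1 3 7 5 4 2 / 7 2 5 3 1 6 4).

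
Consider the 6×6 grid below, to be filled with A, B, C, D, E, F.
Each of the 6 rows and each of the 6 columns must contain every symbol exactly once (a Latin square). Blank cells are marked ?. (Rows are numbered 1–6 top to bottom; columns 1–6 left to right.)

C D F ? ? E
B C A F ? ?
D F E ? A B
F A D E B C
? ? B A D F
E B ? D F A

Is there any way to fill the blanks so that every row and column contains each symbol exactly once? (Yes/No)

No

Row 1, column 5: row 1 together with column 5 already contain {A, B, C, D, E, F} — every symbol — so nothing can go there. The grid has no valid completion.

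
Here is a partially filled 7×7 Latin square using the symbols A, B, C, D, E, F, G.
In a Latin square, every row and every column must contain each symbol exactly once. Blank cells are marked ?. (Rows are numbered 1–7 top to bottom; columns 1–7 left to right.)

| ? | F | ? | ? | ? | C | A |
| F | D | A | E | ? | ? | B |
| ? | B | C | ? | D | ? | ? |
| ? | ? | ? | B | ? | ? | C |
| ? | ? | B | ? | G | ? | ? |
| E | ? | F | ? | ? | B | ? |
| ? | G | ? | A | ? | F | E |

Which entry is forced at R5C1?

Row 2, column 5: row 2 has {A, B, D, E, F} and column 5 has {D, G}, leaving only C.
Row 2, column 6: row 2 has {A, B, C, D, E, F} and column 6 has {B, C, F}, leaving only G.
Row 6, column 5: row 6 has {B, E, F} and column 5 has {C, D, G}, leaving only A.
Row 6, column 2: row 6 has {A, B, E, F} and column 2 has {B, D, F, G}, leaving only C.
Row 7, column 3: row 7 has {A, E, F, G} and column 3 has {A, B, C, F}, leaving only D.
Row 7, column 5: row 7 has {A, D, E, F, G} and column 5 has {A, C, D, G}, leaving only B.
Row 1, column 5: row 1 has {A, C, F} and column 5 has {A, B, C, D, G}, leaving only E.
Row 1, column 3: row 1 has {A, C, E, F} and column 3 has {A, B, C, D, F}, leaving only G.
Row 1, column 4: row 1 has {A, C, E, F, G} and column 4 has {A, B, E}, leaving only D.
Row 1, column 1: row 1 has {A, C, D, E, F, G} and column 1 has {E, F}, leaving only B.
Row 4, column 3: row 4 has {B, C} and column 3 has {A, B, C, D, F, G}, leaving only E.
Row 4, column 2: row 4 has {B, C, E} and column 2 has {B, C, D, F, G}, leaving only A.
Row 4, column 5: row 4 has {A, B, C, E} and column 5 has {A, B, C, D, E, G}, leaving only F.
Row 4, column 6: row 4 has {A, B, C, E, F} and column 6 has {B, C, F, G}, leaving only D.
Row 4, column 1: row 4 has {A, B, C, D, E, F} and column 1 has {B, E, F}, leaving only G.
Row 3, column 1: row 3 has {B, C, D} and column 1 has {B, E, F, G}, leaving only A.
Row 3, column 6: row 3 has {A, B, C, D} and column 6 has {B, C, D, F, G}, leaving only E.
Row 5, column 2: row 5 has {B, G} and column 2 has {A, B, C, D, F, G}, leaving only E.
Row 5, column 6: row 5 has {B, E, G} and column 6 has {B, C, D, E, F, G}, leaving only A.
Row 6, column 4: row 6 has {A, B, C, E, F} and column 4 has {A, B, D, E}, leaving only G.
Row 3, column 4: row 3 has {A, B, C, D, E} and column 4 has {A, B, D, E, G}, leaving only F.
Row 3, column 7: row 3 has {A, B, C, D, E, F} and column 7 has {A, B, C, E}, leaving only G.
Row 5, column 4: row 5 has {A, B, E, G} and column 4 has {A, B, D, E, F, G}, leaving only C.
Row 5 already has {A, B, C, E, G} and column 1 already has {A, B, E, F, G}, so row 5, column 1 must be D.

D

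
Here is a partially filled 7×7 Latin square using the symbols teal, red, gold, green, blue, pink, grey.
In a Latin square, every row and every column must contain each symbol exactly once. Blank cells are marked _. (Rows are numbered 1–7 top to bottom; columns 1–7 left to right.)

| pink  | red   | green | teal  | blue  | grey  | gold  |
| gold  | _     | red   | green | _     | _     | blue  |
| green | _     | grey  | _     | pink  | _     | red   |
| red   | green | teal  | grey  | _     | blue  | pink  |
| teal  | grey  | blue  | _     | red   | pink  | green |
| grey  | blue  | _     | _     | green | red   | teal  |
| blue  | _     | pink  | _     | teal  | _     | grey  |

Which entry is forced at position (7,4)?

red

Row 2, column 5: row 2 has {red, gold, green, blue} and column 5 has {teal, red, green, blue, pink}, leaving only grey.
Row 2, column 6: row 2 has {red, gold, green, blue, grey} and column 6 has {red, blue, pink, grey}, leaving only teal.
Row 2, column 2: row 2 has {teal, red, gold, green, blue, grey} and column 2 has {red, green, blue, grey}, leaving only pink.
Row 3, column 6: row 3 has {red, green, pink, grey} and column 6 has {teal, red, blue, pink, grey}, leaving only gold.
Row 3, column 2: row 3 has {red, gold, green, pink, grey} and column 2 has {red, green, blue, pink, grey}, leaving only teal.
Row 3, column 4: row 3 has {teal, red, gold, green, pink, grey} and column 4 has {teal, green, grey}, leaving only blue.
Row 4, column 5: row 4 has {teal, red, green, blue, pink, grey} and column 5 has {teal, red, green, blue, pink, grey}, leaving only gold.
Row 5, column 4: row 5 has {teal, red, green, blue, pink, grey} and column 4 has {teal, green, blue, grey}, leaving only gold.
Row 7 already has {teal, blue, pink, grey} and column 4 already has {teal, gold, green, blue, grey}, so row 7, column 4 must be red.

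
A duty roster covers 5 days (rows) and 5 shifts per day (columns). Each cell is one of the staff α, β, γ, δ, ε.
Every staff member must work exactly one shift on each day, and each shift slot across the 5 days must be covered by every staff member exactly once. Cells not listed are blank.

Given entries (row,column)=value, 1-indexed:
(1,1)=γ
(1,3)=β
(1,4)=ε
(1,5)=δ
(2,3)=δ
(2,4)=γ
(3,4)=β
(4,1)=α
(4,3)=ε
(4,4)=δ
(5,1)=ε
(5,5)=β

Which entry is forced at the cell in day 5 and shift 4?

Day 5 already has {β, ε} and shift 4 already has {β, γ, δ, ε}, so day 5, shift 4 must be α.

α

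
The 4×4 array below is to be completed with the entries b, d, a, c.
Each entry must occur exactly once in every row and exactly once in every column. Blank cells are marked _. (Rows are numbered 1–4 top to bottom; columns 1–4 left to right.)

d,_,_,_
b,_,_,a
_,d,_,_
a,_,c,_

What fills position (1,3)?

Row 2, column 2: row 2 has {b, a} and column 2 has {d}, leaving only c.
Row 2, column 3: row 2 has {b, a, c} and column 3 has {c}, leaving only d.
Row 3, column 1: row 3 has {d} and column 1 has {b, d, a}, leaving only c.
Row 3, column 4: row 3 has {d, c} and column 4 has {a}, leaving only b.
Row 1, column 4: row 1 has {d} and column 4 has {b, a}, leaving only c.
Row 3, column 3: row 3 has {b, d, c} and column 3 has {d, c}, leaving only a.
Row 1 already has {d, c} and column 3 already has {d, a, c}, so row 1, column 3 must be b.

b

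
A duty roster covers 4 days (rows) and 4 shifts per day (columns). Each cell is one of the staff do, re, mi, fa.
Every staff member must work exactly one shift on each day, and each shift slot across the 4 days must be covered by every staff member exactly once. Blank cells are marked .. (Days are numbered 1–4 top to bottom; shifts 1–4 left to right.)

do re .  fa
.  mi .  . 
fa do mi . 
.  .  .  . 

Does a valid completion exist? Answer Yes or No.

Day 1, shift 3: day 1 together with shift 3 already contain {do, re, mi, fa} — every symbol — so nothing can go there. The grid has no valid completion.

No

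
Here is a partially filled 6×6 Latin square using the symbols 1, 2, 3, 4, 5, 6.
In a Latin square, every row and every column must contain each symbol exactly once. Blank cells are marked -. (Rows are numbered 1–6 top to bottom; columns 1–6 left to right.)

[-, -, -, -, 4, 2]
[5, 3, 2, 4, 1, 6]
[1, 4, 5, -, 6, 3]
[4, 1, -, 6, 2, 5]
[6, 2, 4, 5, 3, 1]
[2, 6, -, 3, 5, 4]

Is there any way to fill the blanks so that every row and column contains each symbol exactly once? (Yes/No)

No row or column among the givens repeats a symbol, and propagating forced cells runs into no contradiction.
One valid completion exists (for instance, 3 5 6 1 4 2 / 5 3 2 4 1 6 / 1 4 5 2 6 3 / 4 1 3 6 2 5 / 6 2 4 5 3 1 / 2 6 1 3 5 4).

Yes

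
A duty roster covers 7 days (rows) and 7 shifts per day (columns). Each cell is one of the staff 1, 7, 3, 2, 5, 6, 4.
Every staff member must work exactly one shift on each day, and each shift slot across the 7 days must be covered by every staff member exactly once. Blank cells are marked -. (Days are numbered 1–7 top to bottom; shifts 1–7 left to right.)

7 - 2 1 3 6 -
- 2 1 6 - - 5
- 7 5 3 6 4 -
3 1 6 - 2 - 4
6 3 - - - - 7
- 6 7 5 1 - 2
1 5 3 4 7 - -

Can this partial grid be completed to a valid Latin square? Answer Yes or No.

No

Day 1, shift 7: day 1 together with shift 7 already contain {1, 7, 3, 2, 5, 6, 4} — every symbol — so nothing can go there. The grid has no valid completion.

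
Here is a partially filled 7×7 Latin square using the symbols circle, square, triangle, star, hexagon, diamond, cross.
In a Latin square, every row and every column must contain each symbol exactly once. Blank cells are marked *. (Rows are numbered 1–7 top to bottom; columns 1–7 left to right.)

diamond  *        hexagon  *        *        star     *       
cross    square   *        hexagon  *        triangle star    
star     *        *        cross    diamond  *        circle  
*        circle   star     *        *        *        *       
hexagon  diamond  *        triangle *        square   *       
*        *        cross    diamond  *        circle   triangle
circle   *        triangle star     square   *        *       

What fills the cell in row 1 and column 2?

cross

Row 2, column 5: row 2 has {square, triangle, star, hexagon, cross} and column 5 has {square, diamond}, leaving only circle.
Row 2, column 3: row 2 has {circle, square, triangle, star, hexagon, cross} and column 3 has {triangle, star, hexagon, cross}, leaving only diamond.
Row 3, column 3: row 3 has {circle, star, diamond, cross} and column 3 has {triangle, star, hexagon, diamond, cross}, leaving only square.
Row 3, column 6: row 3 has {circle, square, star, diamond, cross} and column 6 has {circle, square, triangle, star}, leaving only hexagon.
Row 3, column 2: row 3 has {circle, square, star, hexagon, diamond, cross} and column 2 has {circle, square, diamond}, leaving only triangle.
Row 1 already has {star, hexagon, diamond} and column 2 already has {circle, square, triangle, diamond}, so row 1, column 2 must be cross.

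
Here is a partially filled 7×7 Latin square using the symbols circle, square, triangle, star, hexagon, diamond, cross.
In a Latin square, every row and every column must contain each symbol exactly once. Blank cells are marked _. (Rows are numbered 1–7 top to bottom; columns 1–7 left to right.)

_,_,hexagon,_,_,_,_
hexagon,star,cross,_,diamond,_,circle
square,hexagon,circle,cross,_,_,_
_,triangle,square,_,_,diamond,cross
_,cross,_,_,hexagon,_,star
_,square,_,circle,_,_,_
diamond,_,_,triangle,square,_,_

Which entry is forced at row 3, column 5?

Row 2, column 4: row 2 has {circle, star, hexagon, diamond, cross} and column 4 has {circle, triangle, cross}, leaving only square.
Row 2, column 6: row 2 has {circle, square, star, hexagon, diamond, cross} and column 6 has {diamond}, leaving only triangle.
Row 3, column 6: row 3 has {circle, square, hexagon, cross} and column 6 has {triangle, diamond}, leaving only star.
Row 3 already has {circle, square, star, hexagon, cross} and column 5 already has {square, hexagon, diamond}, so row 3, column 5 must be triangle.

triangle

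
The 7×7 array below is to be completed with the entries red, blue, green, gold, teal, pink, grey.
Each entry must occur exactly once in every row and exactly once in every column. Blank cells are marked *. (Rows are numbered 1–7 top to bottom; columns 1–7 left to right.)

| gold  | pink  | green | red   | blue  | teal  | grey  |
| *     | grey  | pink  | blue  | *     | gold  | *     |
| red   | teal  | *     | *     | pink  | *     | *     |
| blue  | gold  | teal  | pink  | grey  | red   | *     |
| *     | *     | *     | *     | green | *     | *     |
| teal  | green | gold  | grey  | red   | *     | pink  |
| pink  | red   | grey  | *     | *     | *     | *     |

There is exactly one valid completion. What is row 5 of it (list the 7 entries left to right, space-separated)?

grey blue red gold green pink teal

Row 5, column 1: row 5 has {green} and column 1 has {red, blue, gold, teal, pink}, leaving only grey.
Row 5, column 2: row 5 has {green, grey} and column 2 has {red, green, gold, teal, pink, grey}, leaving only blue.
Row 5, column 3: row 5 has {blue, green, grey} and column 3 has {green, gold, teal, pink, grey}, leaving only red.
Row 5, column 6: row 5 has {red, blue, green, grey} and column 6 has {red, gold, teal}, leaving only pink.
Row 2, column 1: row 2 has {blue, gold, pink, grey} and column 1 has {red, blue, gold, teal, pink, grey}, leaving only green.
Row 2, column 5: row 2 has {blue, green, gold, pink, grey} and column 5 has {red, blue, green, pink, grey}, leaving only teal.
Row 2, column 7: row 2 has {blue, green, gold, teal, pink, grey} and column 7 has {pink, grey}, leaving only red.
Row 3, column 3: row 3 has {red, teal, pink} and column 3 has {red, green, gold, teal, pink, grey}, leaving only blue.
Row 4, column 7: row 4 has {red, blue, gold, teal, pink, grey} and column 7 has {red, pink, grey}, leaving only green.
Row 3, column 7: row 3 has {red, blue, teal, pink} and column 7 has {red, green, pink, grey}, leaving only gold.
Row 5, column 7: row 5 has {red, blue, green, pink, grey} and column 7 has {red, green, gold, pink, grey}, leaving only teal.
Row 5, column 4: row 5 has {red, blue, green, teal, pink, grey} and column 4 has {red, blue, pink, grey}, leaving only gold.
So row 5 reads: grey blue red gold green pink teal.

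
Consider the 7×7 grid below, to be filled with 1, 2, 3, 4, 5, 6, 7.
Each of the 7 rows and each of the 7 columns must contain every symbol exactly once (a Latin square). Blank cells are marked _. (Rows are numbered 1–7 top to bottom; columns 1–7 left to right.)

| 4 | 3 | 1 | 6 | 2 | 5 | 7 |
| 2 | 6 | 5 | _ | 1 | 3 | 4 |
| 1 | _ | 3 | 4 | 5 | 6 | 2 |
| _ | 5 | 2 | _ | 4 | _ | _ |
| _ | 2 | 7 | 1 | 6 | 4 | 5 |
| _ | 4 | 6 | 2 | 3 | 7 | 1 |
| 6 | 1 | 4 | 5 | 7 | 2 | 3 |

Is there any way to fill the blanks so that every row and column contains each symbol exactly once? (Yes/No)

Yes

No row or column among the givens repeats a symbol, and propagating forced cells runs into no contradiction.
One valid completion exists (for instance, 4 3 1 6 2 5 7 / 2 6 5 7 1 3 4 / 1 7 3 4 5 6 2 / 7 5 2 3 4 1 6 / 3 2 7 1 6 4 5 / 5 4 6 2 3 7 1 / 6 1 4 5 7 2 3).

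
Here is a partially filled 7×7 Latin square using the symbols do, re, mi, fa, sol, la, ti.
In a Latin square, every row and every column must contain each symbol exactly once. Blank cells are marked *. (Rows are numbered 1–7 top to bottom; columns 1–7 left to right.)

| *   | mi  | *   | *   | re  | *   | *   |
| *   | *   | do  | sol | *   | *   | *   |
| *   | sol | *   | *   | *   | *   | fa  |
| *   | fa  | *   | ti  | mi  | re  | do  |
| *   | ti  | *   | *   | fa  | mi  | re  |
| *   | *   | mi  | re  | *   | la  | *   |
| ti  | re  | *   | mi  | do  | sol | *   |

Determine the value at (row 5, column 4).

Row 2, column 2: row 2 has {do, sol} and column 2 has {re, mi, fa, sol, ti}, leaving only la.
Row 2, column 5: row 2 has {do, sol, la} and column 5 has {do, re, mi, fa}, leaving only ti.
Row 2, column 6: row 2 has {do, sol, la, ti} and column 6 has {re, mi, sol, la}, leaving only fa.
Row 2, column 7: row 2 has {do, fa, sol, la, ti} and column 7 has {do, re, fa}, leaving only mi.
Row 2, column 1: row 2 has {do, mi, fa, sol, la, ti} and column 1 has {ti}, leaving only re.
Row 3, column 5: row 3 has {fa, sol} and column 5 has {do, re, mi, fa, ti}, leaving only la.
Row 3, column 4: row 3 has {fa, sol, la} and column 4 has {re, mi, sol, ti}, leaving only do.
Row 5 already has {re, mi, fa, ti} and column 4 already has {do, re, mi, sol, ti}, so row 5, column 4 must be la.

la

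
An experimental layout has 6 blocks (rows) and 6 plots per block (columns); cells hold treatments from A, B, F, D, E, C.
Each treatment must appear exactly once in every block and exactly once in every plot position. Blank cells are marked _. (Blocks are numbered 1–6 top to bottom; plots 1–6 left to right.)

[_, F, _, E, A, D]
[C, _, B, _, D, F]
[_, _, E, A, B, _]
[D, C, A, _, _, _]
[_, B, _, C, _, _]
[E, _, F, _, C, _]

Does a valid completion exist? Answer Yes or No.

No

Block 2, plot 4: block 2 together with plot 4 already contain {A, B, F, D, E, C} — every symbol — so nothing can go there. The grid has no valid completion.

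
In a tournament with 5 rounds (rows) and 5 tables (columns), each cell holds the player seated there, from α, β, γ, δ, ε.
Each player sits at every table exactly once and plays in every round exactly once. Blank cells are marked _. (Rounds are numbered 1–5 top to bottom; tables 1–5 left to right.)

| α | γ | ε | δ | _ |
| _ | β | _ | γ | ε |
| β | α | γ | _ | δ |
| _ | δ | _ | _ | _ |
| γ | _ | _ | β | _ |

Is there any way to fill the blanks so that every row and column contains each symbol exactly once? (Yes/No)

Yes

No round or table among the givens repeats a symbol, and propagating forced cells runs into no contradiction.
One valid completion exists (for instance, α γ ε δ β / δ β α γ ε / β α γ ε δ / ε δ β α γ / γ ε δ β α).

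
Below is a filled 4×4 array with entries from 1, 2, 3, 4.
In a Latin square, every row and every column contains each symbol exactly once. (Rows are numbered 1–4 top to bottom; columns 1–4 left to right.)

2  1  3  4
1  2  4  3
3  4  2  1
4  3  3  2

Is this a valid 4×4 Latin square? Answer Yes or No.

Row 4 contains 3 twice (at columns 2 and 3), so it is not a permutation.

No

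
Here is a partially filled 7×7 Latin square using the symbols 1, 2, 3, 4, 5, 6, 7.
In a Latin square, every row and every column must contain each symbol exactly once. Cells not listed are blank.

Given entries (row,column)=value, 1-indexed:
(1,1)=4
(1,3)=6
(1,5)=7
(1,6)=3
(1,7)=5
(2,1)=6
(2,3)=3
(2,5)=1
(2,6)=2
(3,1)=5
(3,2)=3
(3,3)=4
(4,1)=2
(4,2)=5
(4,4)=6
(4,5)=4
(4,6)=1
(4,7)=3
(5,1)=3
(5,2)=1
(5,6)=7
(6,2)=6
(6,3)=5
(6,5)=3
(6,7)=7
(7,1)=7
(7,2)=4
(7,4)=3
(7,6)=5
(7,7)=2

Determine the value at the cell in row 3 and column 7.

1

Row 1, column 2: row 1 has {3, 4, 5, 6, 7} and column 2 has {1, 3, 4, 5, 6}, leaving only 2.
Row 1, column 4: row 1 has {2, 3, 4, 5, 6, 7} and column 4 has {3, 6}, leaving only 1.
Row 2, column 2: row 2 has {1, 2, 3, 6} and column 2 has {1, 2, 3, 4, 5, 6}, leaving only 7.
Row 2, column 7: row 2 has {1, 2, 3, 6, 7} and column 7 has {2, 3, 5, 7}, leaving only 4.
Row 2, column 4: row 2 has {1, 2, 3, 4, 6, 7} and column 4 has {1, 3, 6}, leaving only 5.
Row 3, column 6: row 3 has {3, 4, 5} and column 6 has {1, 2, 3, 5, 7}, leaving only 6.
Row 3 already has {3, 4, 5, 6} and column 7 already has {2, 3, 4, 5, 7}, so row 3, column 7 must be 1.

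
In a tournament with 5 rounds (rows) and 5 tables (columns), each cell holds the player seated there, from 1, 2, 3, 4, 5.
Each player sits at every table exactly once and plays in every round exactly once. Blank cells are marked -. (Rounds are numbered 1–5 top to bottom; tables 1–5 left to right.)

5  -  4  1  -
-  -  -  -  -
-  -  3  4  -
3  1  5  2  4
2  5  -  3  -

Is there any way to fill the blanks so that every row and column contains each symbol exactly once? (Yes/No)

No

Round 2, table 4: round 2 has {} and table 4 has {1, 2, 3, 4}, so it must be 5.
Round 3, table 1: round 3 has {3, 4} and table 1 has {2, 3, 5}, so it must be 1.
Round 2, table 1: round 2 has {5} and table 1 has {1, 2, 3, 5}, so it must be 4.
Round 3, table 2: round 3 has {1, 3, 4} and table 2 has {1, 5}, so it must be 2.
Round 1, table 2: round 1 has {1, 4, 5} and table 2 has {1, 2, 5}, so it must be 3.
Now round 2, table 2: round 2 together with table 2 already contain {1, 2, 3, 4, 5} — every symbol — so nothing can go there. The grid has no valid completion.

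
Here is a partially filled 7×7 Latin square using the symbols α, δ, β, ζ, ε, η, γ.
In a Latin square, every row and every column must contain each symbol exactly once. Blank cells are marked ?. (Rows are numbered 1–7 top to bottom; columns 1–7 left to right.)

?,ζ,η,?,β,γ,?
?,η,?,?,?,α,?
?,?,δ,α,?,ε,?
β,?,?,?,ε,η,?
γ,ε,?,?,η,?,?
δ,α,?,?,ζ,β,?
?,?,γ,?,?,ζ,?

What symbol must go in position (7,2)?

Row 3, column 5: row 3 has {α, δ, ε} and column 5 has {β, ζ, ε, η}, leaving only γ.
Row 2, column 5: row 2 has {α, η} and column 5 has {β, ζ, ε, η, γ}, leaving only δ.
Row 3, column 2: row 3 has {α, δ, ε, γ} and column 2 has {α, ζ, ε, η}, leaving only β.
Row 7 already has {ζ, γ} and column 2 already has {α, β, ζ, ε, η}, so row 7, column 2 must be δ.

δ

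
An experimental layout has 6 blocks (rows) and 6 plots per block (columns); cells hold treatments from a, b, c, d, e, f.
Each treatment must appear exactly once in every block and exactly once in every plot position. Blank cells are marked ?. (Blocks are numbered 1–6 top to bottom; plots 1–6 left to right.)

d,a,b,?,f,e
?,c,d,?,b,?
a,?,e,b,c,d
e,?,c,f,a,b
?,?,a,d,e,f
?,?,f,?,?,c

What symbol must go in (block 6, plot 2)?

e

Block 1, plot 4: block 1 has {a, b, d, e, f} and plot 4 has {b, d, f}, leaving only c.
Block 2, plot 1: block 2 has {b, c, d} and plot 1 has {a, d, e}, leaving only f.
Block 2, plot 6: block 2 has {b, c, d, f} and plot 6 has {b, c, d, e, f}, leaving only a.
Block 2, plot 4: block 2 has {a, b, c, d, f} and plot 4 has {b, c, d, f}, leaving only e.
Block 3, plot 2: block 3 has {a, b, c, d, e} and plot 2 has {a, c}, leaving only f.
Block 4, plot 2: block 4 has {a, b, c, e, f} and plot 2 has {a, c, f}, leaving only d.
Block 5, plot 2: block 5 has {a, d, e, f} and plot 2 has {a, c, d, f}, leaving only b.
Block 6 already has {c, f} and plot 2 already has {a, b, c, d, f}, so block 6, plot 2 must be e.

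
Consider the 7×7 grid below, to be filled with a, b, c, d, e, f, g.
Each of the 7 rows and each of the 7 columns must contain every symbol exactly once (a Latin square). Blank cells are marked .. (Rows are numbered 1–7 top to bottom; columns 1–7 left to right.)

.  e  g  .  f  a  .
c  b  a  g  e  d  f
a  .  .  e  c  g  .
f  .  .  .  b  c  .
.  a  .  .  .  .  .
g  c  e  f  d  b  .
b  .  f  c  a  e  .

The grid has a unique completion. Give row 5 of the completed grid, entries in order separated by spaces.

e a c d g f b

Row 5, column 5: row 5 has {a} and column 5 has {a, b, c, d, e, f}, leaving only g.
Row 5, column 6: row 5 has {a, g} and column 6 has {a, b, c, d, e, g}, leaving only f.
Row 1, column 1: row 1 has {a, e, f, g} and column 1 has {a, b, c, f, g}, leaving only d.
Row 5, column 1: row 5 has {a, f, g} and column 1 has {a, b, c, d, f, g}, leaving only e.
Row 1, column 4: row 1 has {a, d, e, f, g} and column 4 has {c, e, f, g}, leaving only b.
Row 5, column 4: row 5 has {a, e, f, g} and column 4 has {b, c, e, f, g}, leaving only d.
Row 1, column 7: row 1 has {a, b, d, e, f, g} and column 7 has {f}, leaving only c.
Row 5, column 7: row 5 has {a, d, e, f, g} and column 7 has {c, f}, leaving only b.
Row 5, column 3: row 5 has {a, b, d, e, f, g} and column 3 has {a, e, f, g}, leaving only c.
So row 5 reads: e a c d g f b.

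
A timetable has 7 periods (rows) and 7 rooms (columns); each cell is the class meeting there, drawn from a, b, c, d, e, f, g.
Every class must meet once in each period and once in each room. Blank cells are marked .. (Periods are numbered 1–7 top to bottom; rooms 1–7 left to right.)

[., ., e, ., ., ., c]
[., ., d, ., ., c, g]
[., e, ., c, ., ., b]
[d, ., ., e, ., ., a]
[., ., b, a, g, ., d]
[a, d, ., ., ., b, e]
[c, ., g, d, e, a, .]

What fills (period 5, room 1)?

Period 7, room 7: period 7 has {a, c, d, e, g} and room 7 has {a, b, c, d, e, g}, leaving only f.
Period 7, room 2: period 7 has {a, c, d, e, f, g} and room 2 has {d, e}, leaving only b.
Period 5, room 1 is narrowed to {e, f}.
If it were e, then period 3, room 6 would be left with no valid symbol.
So period 5, room 1 must be f.

f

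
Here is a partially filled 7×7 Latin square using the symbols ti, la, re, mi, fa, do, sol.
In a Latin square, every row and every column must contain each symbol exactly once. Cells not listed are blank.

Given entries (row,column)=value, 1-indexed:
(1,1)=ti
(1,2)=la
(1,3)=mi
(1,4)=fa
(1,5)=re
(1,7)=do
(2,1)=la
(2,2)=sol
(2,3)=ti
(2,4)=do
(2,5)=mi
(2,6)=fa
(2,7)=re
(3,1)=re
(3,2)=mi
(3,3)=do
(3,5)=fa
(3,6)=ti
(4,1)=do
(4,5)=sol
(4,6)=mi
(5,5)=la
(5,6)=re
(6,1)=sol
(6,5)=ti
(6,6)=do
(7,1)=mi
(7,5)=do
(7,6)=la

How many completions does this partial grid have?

Row 1, column 6: eliminating its row and column leaves {sol}.
Row 3, column 4: eliminating its row and column leaves {la, sol}.
Row 3, column 7: eliminating its row and column leaves {la, sol}.
Row 4, column 2: eliminating its row and column leaves {ti, re, fa}.
Row 4, column 3: eliminating its row and column leaves {la, re, fa}.
Row 4, column 4: eliminating its row and column leaves {ti, la, re}.
Row 4, column 7: eliminating its row and column leaves {ti, la, fa}.
Row 5, column 1: eliminating its row and column leaves {fa}.
Row 5, column 2: eliminating its row and column leaves {ti, fa, do}.
Row 5, column 3: eliminating its row and column leaves {fa, sol}.
Row 5, column 4: eliminating its row and column leaves {ti, mi, sol}.
Row 5, column 7: eliminating its row and column leaves {ti, mi, fa, sol}.
Row 6, column 2: eliminating its row and column leaves {re, fa}.
Row 6, column 3: eliminating its row and column leaves {la, re, fa}.
Row 6, column 4: eliminating its row and column leaves {la, re, mi}.
Row 6, column 7: eliminating its row and column leaves {la, mi, fa}.
Row 7, column 2: eliminating its row and column leaves {ti, re, fa}.
Row 7, column 3: eliminating its row and column leaves {re, fa, sol}.
Row 7, column 4: eliminating its row and column leaves {ti, re, sol}.
Row 7, column 7: eliminating its row and column leaves {ti, fa, sol}.
Enumerating the assignments across these blanks that avoid any row or column repeat gives 10 completions.

10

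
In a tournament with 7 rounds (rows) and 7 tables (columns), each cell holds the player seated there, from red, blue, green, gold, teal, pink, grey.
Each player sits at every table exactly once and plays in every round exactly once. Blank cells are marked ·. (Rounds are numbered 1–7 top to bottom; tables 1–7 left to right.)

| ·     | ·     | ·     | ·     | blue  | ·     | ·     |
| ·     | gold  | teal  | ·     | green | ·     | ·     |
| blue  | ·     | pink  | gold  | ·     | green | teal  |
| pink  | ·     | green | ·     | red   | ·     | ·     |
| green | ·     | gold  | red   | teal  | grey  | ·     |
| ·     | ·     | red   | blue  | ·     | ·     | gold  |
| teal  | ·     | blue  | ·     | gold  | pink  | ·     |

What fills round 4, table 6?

Round 1, table 3: round 1 has {blue} and table 3 has {red, blue, green, gold, teal, pink}, leaving only grey.
Round 3, table 5: round 3 has {blue, green, gold, teal, pink} and table 5 has {red, blue, green, gold, teal}, leaving only grey.
Round 3, table 2: round 3 has {blue, green, gold, teal, pink, grey} and table 2 has {gold}, leaving only red.
Round 6, table 1: round 6 has {red, blue, gold} and table 1 has {blue, green, teal, pink}, leaving only grey.
Round 2, table 1: round 2 has {green, gold, teal} and table 1 has {blue, green, teal, pink, grey}, leaving only red.
Round 1, table 1: round 1 has {blue, grey} and table 1 has {red, blue, green, teal, pink, grey}, leaving only gold.
Round 2, table 6: round 2 has {red, green, gold, teal} and table 6 has {green, pink, grey}, leaving only blue.
Round 6, table 5: round 6 has {red, blue, gold, grey} and table 5 has {red, blue, green, gold, teal, grey}, leaving only pink.
Round 6, table 6: round 6 has {red, blue, gold, pink, grey} and table 6 has {blue, green, pink, grey}, leaving only teal.
Round 4 already has {red, green, pink} and table 6 already has {blue, green, teal, pink, grey}, so round 4, table 6 must be gold.

gold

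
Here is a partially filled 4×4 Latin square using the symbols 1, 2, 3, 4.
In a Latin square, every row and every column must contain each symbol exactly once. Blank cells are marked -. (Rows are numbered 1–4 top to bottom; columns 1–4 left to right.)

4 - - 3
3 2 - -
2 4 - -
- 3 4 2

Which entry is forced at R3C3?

Row 1, column 2: row 1 has {3, 4} and column 2 has {2, 3, 4}, leaving only 1.
Row 1, column 3: row 1 has {1, 3, 4} and column 3 has {4}, leaving only 2.
Row 2, column 3: row 2 has {2, 3} and column 3 has {2, 4}, leaving only 1.
Row 3 already has {2, 4} and column 3 already has {1, 2, 4}, so row 3, column 3 must be 3.

3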